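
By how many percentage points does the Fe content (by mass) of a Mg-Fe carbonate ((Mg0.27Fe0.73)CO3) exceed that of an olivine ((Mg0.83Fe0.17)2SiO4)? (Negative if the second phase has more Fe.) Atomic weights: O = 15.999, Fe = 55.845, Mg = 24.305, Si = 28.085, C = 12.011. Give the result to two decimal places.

Fe in (Mg0.27Fe0.73)CO3: molar mass 107.337 g/mol; 0.73×55.845 = 40.767 g → 37.98 wt%.
Fe in (Mg0.83Fe0.17)2SiO4: molar mass 151.415 g/mol; 0.34×55.845 = 18.987 g → 12.54 wt%.
Difference = 37.98 − 12.54 = 25.44 percentage points.

25.44 percentage points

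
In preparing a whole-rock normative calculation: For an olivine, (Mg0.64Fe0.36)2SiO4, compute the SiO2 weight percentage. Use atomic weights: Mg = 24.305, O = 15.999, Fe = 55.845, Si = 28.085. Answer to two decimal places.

Formula mass = 163.400 g/mol.
1 Si → 1.0000 mol SiO2 per formula unit; M(SiO2) = 60.083, so SiO2 mass = 60.083 g.
60.083/163.400 × 100 = 36.77 wt%.

36.77 wt%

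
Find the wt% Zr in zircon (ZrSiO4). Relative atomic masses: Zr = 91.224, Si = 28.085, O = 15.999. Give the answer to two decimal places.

Molar mass of ZrSiO4: 1×91.224 + 1×28.085 + 4×15.999 = 183.305 g/mol.
Mass of Zr per formula unit: 1 × 91.224 = 91.224 g.
Weight fraction Zr = 91.224 / 183.305 = 0.4977.

49.77 mass %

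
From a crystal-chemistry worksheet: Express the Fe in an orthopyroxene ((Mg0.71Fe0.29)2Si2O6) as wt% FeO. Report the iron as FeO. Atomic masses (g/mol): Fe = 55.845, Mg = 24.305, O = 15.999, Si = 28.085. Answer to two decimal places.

19.02 wt%

M((Mg0.71Fe0.29)2Si2O6) = 219.067 g/mol; M(FeO) = 71.844 g/mol.
Moles FeO per formula unit = 0.58 Fe ÷ 1 = 0.5800.
FeO fraction = (0.5800 × 71.844) / 219.067 = 41.670/219.067 = 0.1902.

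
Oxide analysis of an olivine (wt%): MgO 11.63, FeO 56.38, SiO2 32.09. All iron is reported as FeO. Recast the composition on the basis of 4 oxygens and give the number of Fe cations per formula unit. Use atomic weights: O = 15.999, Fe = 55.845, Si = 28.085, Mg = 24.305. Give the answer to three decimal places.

1.466 Fe apfu

MgO: 11.63/40.304 = 0.28856 mol → 0.28856 mol Mg, 0.28856 mol O.
FeO: 56.38/71.844 = 0.78476 mol → 0.78476 mol Fe, 0.78476 mol O.
SiO2: 32.09/60.083 = 0.53409 mol → 0.53409 mol Si, 1.06818 mol O.
Total oxygen = 2.14150 mol. Normalization factor = 4/2.14150 = 1.86785.
Fe per 4 O = 0.78476 × 1.86785 = 1.466.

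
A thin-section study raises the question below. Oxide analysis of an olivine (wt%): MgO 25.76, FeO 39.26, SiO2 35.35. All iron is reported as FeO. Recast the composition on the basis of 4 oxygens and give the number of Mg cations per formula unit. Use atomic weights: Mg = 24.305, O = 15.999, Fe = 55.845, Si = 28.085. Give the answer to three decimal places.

1.082 Mg apfu

MgO: 25.76/40.304 = 0.63914 mol → 0.63914 mol Mg, 0.63914 mol O.
FeO: 39.26/71.844 = 0.54646 mol → 0.54646 mol Fe, 0.54646 mol O.
SiO2: 35.35/60.083 = 0.58835 mol → 0.58835 mol Si, 1.17670 mol O.
Total oxygen = 2.36230 mol. Normalization factor = 4/2.36230 = 1.69327.
Mg per 4 O = 0.63914 × 1.69327 = 1.082.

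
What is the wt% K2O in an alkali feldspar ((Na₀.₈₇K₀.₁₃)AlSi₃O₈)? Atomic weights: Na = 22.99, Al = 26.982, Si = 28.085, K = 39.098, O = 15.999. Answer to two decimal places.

M((Na₀.₈₇K₀.₁₃)AlSi₃O₈) = 264.313 g/mol; M(K2O) = 94.195 g/mol.
Moles K2O per formula unit = 0.13 K ÷ 2 = 0.0650.
K2O fraction = (0.0650 × 94.195) / 264.313 = 6.123/264.313 = 0.0232.

2.32 wt%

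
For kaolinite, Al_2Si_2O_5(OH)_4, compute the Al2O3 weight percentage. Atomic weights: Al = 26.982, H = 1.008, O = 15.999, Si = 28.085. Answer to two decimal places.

39.50 wt%

Molar mass of Al_2Si_2O_5(OH)_4 = 2×26.982 + 2×28.085 + 9×15.999 + 4×1.008 = 258.157 g/mol.
Each formula unit contains 2 Al, equivalent to 2/2 = 1.0000 mol Al2O3.
M(Al2O3) = 2×26.982 + 3×15.999 = 101.961 g/mol.
Mass of Al2O3 per formula unit = 1.0000 × 101.961 = 101.961 g.
Al2O3 wt% = 101.961 / 258.157 × 100 = 39.50%.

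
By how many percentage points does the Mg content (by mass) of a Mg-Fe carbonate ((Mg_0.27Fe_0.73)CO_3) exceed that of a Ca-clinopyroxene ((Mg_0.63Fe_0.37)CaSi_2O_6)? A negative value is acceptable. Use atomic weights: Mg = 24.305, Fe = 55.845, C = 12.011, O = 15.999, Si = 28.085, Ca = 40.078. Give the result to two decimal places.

First mineral: 6.562 g Mg in 107.337 g formula = 6.11 wt% Mg.
Second mineral: 15.312 g Mg in 228.217 g formula = 6.71 wt% Mg.
6.11% − 6.71% gives a difference of -0.60 percentage points.

-0.60 percentage points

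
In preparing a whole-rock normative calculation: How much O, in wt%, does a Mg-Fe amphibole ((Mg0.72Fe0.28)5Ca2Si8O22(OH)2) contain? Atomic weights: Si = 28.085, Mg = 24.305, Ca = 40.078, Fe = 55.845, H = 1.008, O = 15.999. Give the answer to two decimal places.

Molar mass of (Mg0.72Fe0.28)5Ca2Si8O22(OH)2: 3.60·24.305 + 1.40·55.845 + 2·40.078 + 8·28.085 + 24·15.999 + 2·1.008 = 856.509 g/mol.
Mass of O per formula unit: 24 × 15.999 = 383.976 g.
Weight fraction O = 383.976 / 856.509 = 0.4483.

44.83 wt%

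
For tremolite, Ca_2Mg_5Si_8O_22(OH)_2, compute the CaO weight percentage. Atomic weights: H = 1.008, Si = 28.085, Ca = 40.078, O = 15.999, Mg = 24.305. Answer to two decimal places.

13.81 wt%

Formula mass = 812.353 g/mol.
2 Ca → 2.0000 mol CaO per formula unit; M(CaO) = 56.077, so CaO mass = 112.154 g.
112.154/812.353 × 100 = 13.81 wt%.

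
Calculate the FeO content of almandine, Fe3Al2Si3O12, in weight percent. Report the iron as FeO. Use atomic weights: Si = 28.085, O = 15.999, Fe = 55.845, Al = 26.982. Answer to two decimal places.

Molar mass of Fe3Al2Si3O12 = 3*55.845 + 2*26.982 + 3*28.085 + 12*15.999 = 497.742 g/mol.
Each formula unit contains 3 Fe, equivalent to 3/1 = 3.0000 mol FeO.
M(FeO) = 1×55.845 + 1×15.999 = 71.844 g/mol.
Mass of FeO per formula unit = 3.0000 × 71.844 = 215.532 g.
FeO wt% = 215.532 / 497.742 × 100 = 43.30%.

43.30 wt%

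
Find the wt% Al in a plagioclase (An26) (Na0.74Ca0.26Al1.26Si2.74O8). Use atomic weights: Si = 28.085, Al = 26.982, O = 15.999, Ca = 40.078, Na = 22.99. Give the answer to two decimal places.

Molar mass of Na0.74Ca0.26Al1.26Si2.74O8: 0.74*22.99 + 0.26*40.078 + 1.26*26.982 + 2.74*28.085 + 8*15.999 = 266.375 g/mol.
Mass of Al per formula unit: 1.26 × 26.982 = 33.997 g.
Weight fraction Al = 33.997 / 266.375 = 0.1276.

12.76 weight percent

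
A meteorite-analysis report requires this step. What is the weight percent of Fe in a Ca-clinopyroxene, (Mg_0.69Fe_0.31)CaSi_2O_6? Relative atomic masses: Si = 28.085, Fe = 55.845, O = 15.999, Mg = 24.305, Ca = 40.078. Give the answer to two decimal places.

7.65 weight percent

Formula mass = 0.69·24.305 + 0.31·55.845 + 1·40.078 + 2·28.085 + 6·15.999 = 226.324 g/mol, of which 17.312 g is Fe.
So Fe makes up 17.312/226.324 = 0.0765 of the mass, i.e. 7.65%.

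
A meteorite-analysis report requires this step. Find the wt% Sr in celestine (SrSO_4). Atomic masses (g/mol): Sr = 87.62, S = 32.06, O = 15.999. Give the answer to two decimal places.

47.70 weight percent

M(SrSO_4) = 183.676 g/mol.
Sr contributes 1 × 87.62 = 87.620 g per mole.
87.620/183.676 = 0.4770 → 47.70%.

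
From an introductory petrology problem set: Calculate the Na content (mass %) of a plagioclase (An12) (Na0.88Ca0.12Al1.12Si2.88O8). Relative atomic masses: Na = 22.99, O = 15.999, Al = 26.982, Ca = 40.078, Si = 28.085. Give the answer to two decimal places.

7.66 mass %

M(Na0.88Ca0.12Al1.12Si2.88O8) = 264.137 g/mol.
Na contributes 0.88 × 22.99 = 20.231 g per mole.
20.231/264.137 = 0.0766 → 7.66%.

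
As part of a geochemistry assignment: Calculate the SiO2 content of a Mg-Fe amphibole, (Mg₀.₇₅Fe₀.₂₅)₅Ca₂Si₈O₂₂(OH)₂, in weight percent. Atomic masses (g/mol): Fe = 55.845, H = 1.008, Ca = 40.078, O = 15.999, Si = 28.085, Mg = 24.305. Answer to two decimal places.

M((Mg₀.₇₅Fe₀.₂₅)₅Ca₂Si₈O₂₂(OH)₂) = 851.778 g/mol; M(SiO2) = 60.083 g/mol.
Moles SiO2 per formula unit = 8 Si ÷ 1 = 8.0000.
SiO2 fraction = (8.0000 × 60.083) / 851.778 = 480.664/851.778 = 0.5643.

56.43 wt%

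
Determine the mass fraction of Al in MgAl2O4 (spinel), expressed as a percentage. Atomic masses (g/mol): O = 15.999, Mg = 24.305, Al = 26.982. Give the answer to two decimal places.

37.93 weight percent

M(MgAl2O4) = 142.265 g/mol.
Al contributes 2 × 26.982 = 53.964 g per mole.
53.964/142.265 = 0.3793 → 37.93%.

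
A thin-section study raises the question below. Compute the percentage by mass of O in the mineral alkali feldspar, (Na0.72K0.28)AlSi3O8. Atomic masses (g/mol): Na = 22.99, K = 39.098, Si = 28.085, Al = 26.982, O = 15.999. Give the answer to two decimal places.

47.99 weight percent

Formula mass = 0.72·22.99 + 0.28·39.098 + 1·26.982 + 3·28.085 + 8·15.999 = 266.729 g/mol, of which 127.992 g is O.
So O makes up 127.992/266.729 = 0.4799 of the mass, i.e. 47.99%.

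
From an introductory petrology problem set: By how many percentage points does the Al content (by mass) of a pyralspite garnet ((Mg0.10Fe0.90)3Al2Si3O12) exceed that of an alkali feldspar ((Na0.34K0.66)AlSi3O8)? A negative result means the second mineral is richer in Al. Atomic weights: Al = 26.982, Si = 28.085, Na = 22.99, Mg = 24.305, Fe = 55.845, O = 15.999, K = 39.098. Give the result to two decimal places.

M((Mg0.10Fe0.90)3Al2Si3O12) = 488.280 g/mol, so wt% Al = 53.964/488.280 × 100 = 11.05%.
M((Na0.34K0.66)AlSi3O8) = 272.850 g/mol, so wt% Al = 26.982/272.850 × 100 = 9.89%.
11.05 − 9.89 = 1.16 pp.

1.16 percentage points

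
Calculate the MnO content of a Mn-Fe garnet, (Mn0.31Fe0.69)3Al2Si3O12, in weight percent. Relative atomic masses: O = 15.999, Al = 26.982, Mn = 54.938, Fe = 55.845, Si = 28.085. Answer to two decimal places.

M((Mn0.31Fe0.69)3Al2Si3O12) = 496.898 g/mol; M(MnO) = 70.937 g/mol.
Moles MnO per formula unit = 0.93 Mn ÷ 1 = 0.9300.
MnO fraction = (0.9300 × 70.937) / 496.898 = 65.971/496.898 = 0.1328.

13.28 wt%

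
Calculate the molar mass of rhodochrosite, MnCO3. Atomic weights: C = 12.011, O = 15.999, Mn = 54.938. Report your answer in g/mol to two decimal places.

114.95 g/mol

The formula mass is the sum 1(54.938) + 1(12.011) + 3(15.999).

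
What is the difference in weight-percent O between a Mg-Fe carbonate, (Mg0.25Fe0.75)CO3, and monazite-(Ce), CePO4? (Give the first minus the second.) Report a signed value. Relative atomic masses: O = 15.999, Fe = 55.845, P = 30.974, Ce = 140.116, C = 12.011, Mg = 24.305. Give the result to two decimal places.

First mineral: 47.997 g O in 107.968 g formula = 44.45 wt% O.
Second mineral: 63.996 g O in 235.086 g formula = 27.22 wt% O.
44.45% − 27.22% gives a difference of 17.23 percentage points.

17.23 percentage points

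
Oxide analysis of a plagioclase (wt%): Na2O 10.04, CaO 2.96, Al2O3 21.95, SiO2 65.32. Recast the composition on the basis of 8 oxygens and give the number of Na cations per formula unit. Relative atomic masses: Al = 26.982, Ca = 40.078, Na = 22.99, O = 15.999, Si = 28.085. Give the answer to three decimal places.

0.854 Na apfu

10.04 wt% Na2O ÷ 61.979 g/mol = 0.16199 mol, giving 0.32398 Na and 0.16199 O.
2.96 wt% CaO ÷ 56.077 g/mol = 0.05278 mol, giving 0.05278 Ca and 0.05278 O.
21.95 wt% Al2O3 ÷ 101.961 g/mol = 0.21528 mol, giving 0.43056 Al and 0.64584 O.
65.32 wt% SiO2 ÷ 60.083 g/mol = 1.08716 mol, giving 1.08716 Si and 2.17432 O.
Oxygen sums to 3.03493; scaling by 8/3.03493 = 2.63598 puts the formula on 8 O.
Na: 0.32398 × 2.63598 = 0.854 atoms per formula unit.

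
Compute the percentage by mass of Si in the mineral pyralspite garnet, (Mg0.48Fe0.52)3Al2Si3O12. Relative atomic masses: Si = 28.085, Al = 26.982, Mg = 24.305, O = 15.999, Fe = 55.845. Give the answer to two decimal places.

18.63 wt%

Molar mass of (Mg0.48Fe0.52)3Al2Si3O12: 1.44*24.305 + 1.56*55.845 + 2*26.982 + 3*28.085 + 12*15.999 = 452.324 g/mol.
Mass of Si per formula unit: 3 × 28.085 = 84.255 g.
Weight fraction Si = 84.255 / 452.324 = 0.1863.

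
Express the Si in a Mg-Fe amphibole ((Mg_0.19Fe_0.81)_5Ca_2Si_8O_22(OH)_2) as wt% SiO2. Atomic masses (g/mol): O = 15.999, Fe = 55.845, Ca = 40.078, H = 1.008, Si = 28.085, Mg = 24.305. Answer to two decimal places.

51.13 wt%

Molar mass of (Mg_0.19Fe_0.81)_5Ca_2Si_8O_22(OH)_2 = 0.95*24.305 + 4.05*55.845 + 2*40.078 + 8*28.085 + 24*15.999 + 2*1.008 = 940.090 g/mol.
Each formula unit contains 8 Si, equivalent to 8/1 = 8.0000 mol SiO2.
M(SiO2) = 1×28.085 + 2×15.999 = 60.083 g/mol.
Mass of SiO2 per formula unit = 8.0000 × 60.083 = 480.664 g.
SiO2 wt% = 480.664 / 940.090 × 100 = 51.13%.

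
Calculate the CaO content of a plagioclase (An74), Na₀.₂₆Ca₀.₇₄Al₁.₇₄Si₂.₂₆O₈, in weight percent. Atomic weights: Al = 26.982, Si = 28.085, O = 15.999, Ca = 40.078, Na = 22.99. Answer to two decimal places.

15.14 wt%

Molar mass of Na₀.₂₆Ca₀.₇₄Al₁.₇₄Si₂.₂₆O₈ = 0.26*22.99 + 0.74*40.078 + 1.74*26.982 + 2.26*28.085 + 8*15.999 = 274.048 g/mol.
Each formula unit contains 0.74 Ca, equivalent to 0.74/1 = 0.7400 mol CaO.
M(CaO) = 1×40.078 + 1×15.999 = 56.077 g/mol.
Mass of CaO per formula unit = 0.7400 × 56.077 = 41.497 g.
CaO wt% = 41.497 / 274.048 × 100 = 15.14%.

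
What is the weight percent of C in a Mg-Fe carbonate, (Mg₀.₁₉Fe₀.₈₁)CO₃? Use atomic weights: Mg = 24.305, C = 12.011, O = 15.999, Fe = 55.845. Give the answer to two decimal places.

10.93 weight percent

M((Mg₀.₁₉Fe₀.₈₁)CO₃) = 109.860 g/mol.
C contributes 1 × 12.011 = 12.011 g per mole.
12.011/109.860 = 0.1093 → 10.93%.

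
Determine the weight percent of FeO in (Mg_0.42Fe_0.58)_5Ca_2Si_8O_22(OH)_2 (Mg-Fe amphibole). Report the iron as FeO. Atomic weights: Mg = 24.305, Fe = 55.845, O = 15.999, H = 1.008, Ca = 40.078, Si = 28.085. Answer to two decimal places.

Molar mass of (Mg_0.42Fe_0.58)_5Ca_2Si_8O_22(OH)_2 = 2.10·24.305 + 2.90·55.845 + 2·40.078 + 8·28.085 + 24·15.999 + 2·1.008 = 903.819 g/mol.
Each formula unit contains 2.90 Fe, equivalent to 2.90/1 = 2.9000 mol FeO.
M(FeO) = 1×55.845 + 1×15.999 = 71.844 g/mol.
Mass of FeO per formula unit = 2.9000 × 71.844 = 208.348 g.
FeO wt% = 208.348 / 903.819 × 100 = 23.05%.

23.05 wt%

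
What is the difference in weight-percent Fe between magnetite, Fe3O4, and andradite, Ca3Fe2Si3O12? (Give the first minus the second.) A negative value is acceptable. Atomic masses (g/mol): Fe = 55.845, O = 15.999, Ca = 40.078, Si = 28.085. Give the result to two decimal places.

Fe in Fe3O4: molar mass 231.531 g/mol; 3×55.845 = 167.535 g → 72.36 wt%.
Fe in Ca3Fe2Si3O12: molar mass 508.167 g/mol; 2×55.845 = 111.690 g → 21.98 wt%.
Difference = 72.36 − 21.98 = 50.38 percentage points.

50.38 percentage points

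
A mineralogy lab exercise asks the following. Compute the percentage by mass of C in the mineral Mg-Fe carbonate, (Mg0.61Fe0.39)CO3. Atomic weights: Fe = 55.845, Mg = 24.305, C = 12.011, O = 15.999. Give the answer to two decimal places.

Molar mass of (Mg0.61Fe0.39)CO3: 0.61*24.305 + 0.39*55.845 + 1*12.011 + 3*15.999 = 96.614 g/mol.
Mass of C per formula unit: 1 × 12.011 = 12.011 g.
Weight fraction C = 12.011 / 96.614 = 0.1243.

12.43 wt%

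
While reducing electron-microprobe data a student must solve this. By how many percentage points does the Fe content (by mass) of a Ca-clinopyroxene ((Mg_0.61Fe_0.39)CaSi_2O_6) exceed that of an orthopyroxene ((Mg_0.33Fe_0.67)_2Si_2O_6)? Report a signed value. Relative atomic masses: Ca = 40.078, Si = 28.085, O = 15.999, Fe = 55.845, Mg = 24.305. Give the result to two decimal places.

First mineral: 21.780 g Fe in 228.848 g formula = 9.52 wt% Fe.
Second mineral: 74.832 g Fe in 243.038 g formula = 30.79 wt% Fe.
9.52% − 30.79% gives a difference of -21.27 percentage points.

-21.27 percentage points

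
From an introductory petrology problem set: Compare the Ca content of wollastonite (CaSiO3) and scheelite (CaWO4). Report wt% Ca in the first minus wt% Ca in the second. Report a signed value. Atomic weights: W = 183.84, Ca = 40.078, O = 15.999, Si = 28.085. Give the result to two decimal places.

First mineral: 40.078 g Ca in 116.160 g formula = 34.50 wt% Ca.
Second mineral: 40.078 g Ca in 287.914 g formula = 13.92 wt% Ca.
34.50% − 13.92% gives a difference of 20.58 percentage points.

20.58 percentage points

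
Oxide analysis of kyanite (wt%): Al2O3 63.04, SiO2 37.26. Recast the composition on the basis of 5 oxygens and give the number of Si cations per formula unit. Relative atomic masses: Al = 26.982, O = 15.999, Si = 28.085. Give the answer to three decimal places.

Al2O3: 63.04/101.961 = 0.61828 mol → 1.23656 mol Al, 1.85484 mol O.
SiO2: 37.26/60.083 = 0.62014 mol → 0.62014 mol Si, 1.24028 mol O.
Total oxygen = 3.09512 mol. Normalization factor = 5/3.09512 = 1.61545.
Si per 5 O = 0.62014 × 1.61545 = 1.002.

1.002 Si apfu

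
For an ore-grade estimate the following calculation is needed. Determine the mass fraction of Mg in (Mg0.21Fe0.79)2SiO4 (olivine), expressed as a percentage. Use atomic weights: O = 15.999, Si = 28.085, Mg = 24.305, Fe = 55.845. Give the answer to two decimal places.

5.36 mass %

M((Mg0.21Fe0.79)2SiO4) = 190.524 g/mol.
Mg contributes 0.42 × 24.305 = 10.208 g per mole.
10.208/190.524 = 0.0536 → 5.36%.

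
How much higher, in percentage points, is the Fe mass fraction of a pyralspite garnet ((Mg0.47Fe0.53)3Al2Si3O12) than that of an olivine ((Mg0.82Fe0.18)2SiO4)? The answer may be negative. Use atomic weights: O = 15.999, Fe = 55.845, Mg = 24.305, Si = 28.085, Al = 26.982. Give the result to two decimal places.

M((Mg0.47Fe0.53)3Al2Si3O12) = 453.271 g/mol, so wt% Fe = 88.794/453.271 × 100 = 19.59%.
M((Mg0.82Fe0.18)2SiO4) = 152.045 g/mol, so wt% Fe = 20.104/152.045 × 100 = 13.22%.
19.59 − 13.22 = 6.37 pp.

6.37 percentage points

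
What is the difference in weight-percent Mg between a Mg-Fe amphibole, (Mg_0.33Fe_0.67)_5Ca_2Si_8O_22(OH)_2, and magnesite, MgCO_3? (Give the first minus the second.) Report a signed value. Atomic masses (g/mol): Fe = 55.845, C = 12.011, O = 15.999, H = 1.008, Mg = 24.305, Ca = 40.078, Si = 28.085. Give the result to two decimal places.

-24.46 percentage points

M((Mg_0.33Fe_0.67)_5Ca_2Si_8O_22(OH)_2) = 918.012 g/mol, so wt% Mg = 40.103/918.012 × 100 = 4.37%.
M(MgCO_3) = 84.313 g/mol, so wt% Mg = 24.305/84.313 × 100 = 28.83%.
4.37 − 28.83 = -24.46 pp.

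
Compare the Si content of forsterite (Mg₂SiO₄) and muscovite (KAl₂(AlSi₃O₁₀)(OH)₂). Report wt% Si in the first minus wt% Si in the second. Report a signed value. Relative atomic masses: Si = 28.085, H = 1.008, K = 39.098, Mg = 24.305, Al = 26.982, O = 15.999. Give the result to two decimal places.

-1.19 percentage points

First mineral: 28.085 g Si in 140.691 g formula = 19.96 wt% Si.
Second mineral: 84.255 g Si in 398.303 g formula = 21.15 wt% Si.
19.96% − 21.15% gives a difference of -1.19 percentage points.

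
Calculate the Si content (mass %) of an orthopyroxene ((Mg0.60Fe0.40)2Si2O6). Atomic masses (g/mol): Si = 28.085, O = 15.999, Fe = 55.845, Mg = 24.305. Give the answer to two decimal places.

Formula mass = 1.20*24.305 + 0.80*55.845 + 2*28.085 + 6*15.999 = 226.006 g/mol, of which 56.170 g is Si.
So Si makes up 56.170/226.006 = 0.2485 of the mass, i.e. 24.85%.

24.85 mass %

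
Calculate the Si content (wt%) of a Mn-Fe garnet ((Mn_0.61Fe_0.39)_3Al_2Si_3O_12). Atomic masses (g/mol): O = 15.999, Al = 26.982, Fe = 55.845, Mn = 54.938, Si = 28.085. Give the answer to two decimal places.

16.98 wt%

M((Mn_0.61Fe_0.39)_3Al_2Si_3O_12) = 496.082 g/mol.
Si contributes 3 × 28.085 = 84.255 g per mole.
84.255/496.082 = 0.1698 → 16.98%.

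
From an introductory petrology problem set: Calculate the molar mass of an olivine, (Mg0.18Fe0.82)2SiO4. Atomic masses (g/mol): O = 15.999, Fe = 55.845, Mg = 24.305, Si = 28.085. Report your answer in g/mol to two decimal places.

Mg: 0.36 × 24.305 = 8.7498
Fe: 1.64 × 55.845 = 91.5858
Si: 1 × 28.085 = 28.0850
O: 4 × 15.999 = 63.9960
Summing the contributions gives the formula mass.

192.42 g/mol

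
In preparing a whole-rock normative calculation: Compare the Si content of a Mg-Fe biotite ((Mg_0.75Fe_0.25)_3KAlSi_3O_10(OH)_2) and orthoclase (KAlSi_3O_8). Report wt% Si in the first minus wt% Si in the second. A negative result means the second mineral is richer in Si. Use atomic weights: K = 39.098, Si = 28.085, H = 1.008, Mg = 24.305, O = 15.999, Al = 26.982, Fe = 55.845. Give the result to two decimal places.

-11.16 percentage points

First mineral: 84.255 g Si in 440.909 g formula = 19.11 wt% Si.
Second mineral: 84.255 g Si in 278.327 g formula = 30.27 wt% Si.
19.11% − 30.27% gives a difference of -11.16 percentage points.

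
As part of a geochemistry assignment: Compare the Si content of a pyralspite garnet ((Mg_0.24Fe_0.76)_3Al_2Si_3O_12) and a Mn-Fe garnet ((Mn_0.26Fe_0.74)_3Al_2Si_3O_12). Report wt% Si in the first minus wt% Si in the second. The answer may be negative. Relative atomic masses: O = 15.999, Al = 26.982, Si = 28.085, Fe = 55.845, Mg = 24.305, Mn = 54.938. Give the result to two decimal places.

Si in (Mg_0.24Fe_0.76)_3Al_2Si_3O_12: molar mass 475.033 g/mol; 3×28.085 = 84.255 g → 17.74 wt%.
Si in (Mn_0.26Fe_0.74)_3Al_2Si_3O_12: molar mass 497.035 g/mol; 3×28.085 = 84.255 g → 16.95 wt%.
Difference = 17.74 − 16.95 = 0.79 percentage points.

0.79 percentage points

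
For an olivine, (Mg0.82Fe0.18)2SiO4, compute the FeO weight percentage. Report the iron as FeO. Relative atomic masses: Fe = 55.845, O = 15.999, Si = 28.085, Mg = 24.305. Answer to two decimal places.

17.01 wt%

M((Mg0.82Fe0.18)2SiO4) = 152.045 g/mol; M(FeO) = 71.844 g/mol.
Moles FeO per formula unit = 0.36 Fe ÷ 1 = 0.3600.
FeO fraction = (0.3600 × 71.844) / 152.045 = 25.864/152.045 = 0.1701.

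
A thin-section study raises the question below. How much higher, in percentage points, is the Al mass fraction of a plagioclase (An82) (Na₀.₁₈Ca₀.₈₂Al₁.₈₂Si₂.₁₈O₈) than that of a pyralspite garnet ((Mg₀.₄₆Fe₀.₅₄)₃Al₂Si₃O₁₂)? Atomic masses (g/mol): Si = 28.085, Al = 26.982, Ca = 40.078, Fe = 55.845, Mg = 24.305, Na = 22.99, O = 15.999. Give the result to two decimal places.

First mineral: 49.107 g Al in 275.327 g formula = 17.84 wt% Al.
Second mineral: 53.964 g Al in 454.217 g formula = 11.88 wt% Al.
17.84% − 11.88% gives a difference of 5.96 percentage points.

5.96 percentage points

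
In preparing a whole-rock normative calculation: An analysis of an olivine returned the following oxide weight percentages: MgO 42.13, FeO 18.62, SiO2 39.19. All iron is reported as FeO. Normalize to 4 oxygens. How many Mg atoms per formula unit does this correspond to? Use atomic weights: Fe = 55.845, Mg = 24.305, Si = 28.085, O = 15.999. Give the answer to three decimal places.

MgO: 42.13/40.304 = 1.04531 mol → 1.04531 mol Mg, 1.04531 mol O.
FeO: 18.62/71.844 = 0.25917 mol → 0.25917 mol Fe, 0.25917 mol O.
SiO2: 39.19/60.083 = 0.65226 mol → 0.65226 mol Si, 1.30452 mol O.
Total oxygen = 2.60900 mol. Normalization factor = 4/2.60900 = 1.53315.
Mg per 4 O = 1.04531 × 1.53315 = 1.603.

1.603 Mg apfu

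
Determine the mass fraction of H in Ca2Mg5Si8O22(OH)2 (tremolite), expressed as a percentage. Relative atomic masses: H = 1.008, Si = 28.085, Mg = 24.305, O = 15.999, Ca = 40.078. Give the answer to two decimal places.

0.25 mass %

Molar mass of Ca2Mg5Si8O22(OH)2: 2·40.078 + 5·24.305 + 8·28.085 + 24·15.999 + 2·1.008 = 812.353 g/mol.
Mass of H per formula unit: 2 × 1.008 = 2.016 g.
Weight fraction H = 2.016 / 812.353 = 0.0025.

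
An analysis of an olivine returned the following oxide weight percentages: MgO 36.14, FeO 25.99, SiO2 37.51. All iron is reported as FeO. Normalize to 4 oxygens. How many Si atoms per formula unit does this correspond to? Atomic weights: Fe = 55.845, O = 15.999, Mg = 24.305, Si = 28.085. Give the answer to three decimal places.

0.996 Si apfu

36.14 wt% MgO ÷ 40.304 g/mol = 0.89669 mol, giving 0.89669 Mg and 0.89669 O.
25.99 wt% FeO ÷ 71.844 g/mol = 0.36176 mol, giving 0.36176 Fe and 0.36176 O.
37.51 wt% SiO2 ÷ 60.083 g/mol = 0.62430 mol, giving 0.62430 Si and 1.24860 O.
Oxygen sums to 2.50705; scaling by 4/2.50705 = 1.59550 puts the formula on 4 O.
Si: 0.62430 × 1.59550 = 0.996 atoms per formula unit.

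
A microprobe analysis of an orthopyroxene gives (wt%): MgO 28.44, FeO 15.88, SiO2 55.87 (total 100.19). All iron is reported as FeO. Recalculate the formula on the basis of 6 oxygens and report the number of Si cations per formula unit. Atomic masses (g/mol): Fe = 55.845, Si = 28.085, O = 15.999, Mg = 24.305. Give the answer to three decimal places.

28.44 wt% MgO ÷ 40.304 g/mol = 0.70564 mol, giving 0.70564 Mg and 0.70564 O.
15.88 wt% FeO ÷ 71.844 g/mol = 0.22103 mol, giving 0.22103 Fe and 0.22103 O.
55.87 wt% SiO2 ÷ 60.083 g/mol = 0.92988 mol, giving 0.92988 Si and 1.85976 O.
Oxygen sums to 2.78643; scaling by 6/2.78643 = 2.15329 puts the formula on 6 O.
Si: 0.92988 × 2.15329 = 2.002 atoms per formula unit.

2.002 Si apfu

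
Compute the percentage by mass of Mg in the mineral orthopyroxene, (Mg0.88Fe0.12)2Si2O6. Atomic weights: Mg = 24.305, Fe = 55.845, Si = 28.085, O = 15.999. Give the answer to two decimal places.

Formula mass = 1.76·24.305 + 0.24·55.845 + 2·28.085 + 6·15.999 = 208.344 g/mol, of which 42.777 g is Mg.
So Mg makes up 42.777/208.344 = 0.2053 of the mass, i.e. 20.53%.

20.53 wt%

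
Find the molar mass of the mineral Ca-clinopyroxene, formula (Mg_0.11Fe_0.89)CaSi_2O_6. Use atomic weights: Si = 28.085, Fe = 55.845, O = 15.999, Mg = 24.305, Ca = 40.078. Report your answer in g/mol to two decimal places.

244.62 g/mol

M = 0.11(24.305) + 0.89(55.845) + 1(40.078) + 2(28.085) + 6(15.999)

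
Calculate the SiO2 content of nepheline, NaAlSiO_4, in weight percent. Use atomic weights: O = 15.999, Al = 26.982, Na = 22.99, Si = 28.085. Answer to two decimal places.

42.30 wt%

M(NaAlSiO_4) = 142.053 g/mol; M(SiO2) = 60.083 g/mol.
Moles SiO2 per formula unit = 1 Si ÷ 1 = 1.0000.
SiO2 fraction = (1.0000 × 60.083) / 142.053 = 60.083/142.053 = 0.4230.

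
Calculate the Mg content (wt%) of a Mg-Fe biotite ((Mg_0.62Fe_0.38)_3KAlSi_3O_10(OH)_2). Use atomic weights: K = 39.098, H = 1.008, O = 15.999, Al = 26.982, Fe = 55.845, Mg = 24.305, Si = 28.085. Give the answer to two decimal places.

9.97 wt%

Formula mass = 1.86·24.305 + 1.14·55.845 + 1·39.098 + 1·26.982 + 3·28.085 + 12·15.999 + 2·1.008 = 453.210 g/mol, of which 45.207 g is Mg.
So Mg makes up 45.207/453.210 = 0.0997 of the mass, i.e. 9.97%.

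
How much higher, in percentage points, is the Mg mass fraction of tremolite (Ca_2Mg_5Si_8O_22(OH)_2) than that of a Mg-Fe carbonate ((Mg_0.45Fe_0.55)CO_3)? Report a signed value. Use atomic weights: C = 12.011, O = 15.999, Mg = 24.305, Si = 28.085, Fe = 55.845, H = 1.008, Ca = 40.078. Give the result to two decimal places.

4.20 percentage points

M(Ca_2Mg_5Si_8O_22(OH)_2) = 812.353 g/mol, so wt% Mg = 121.525/812.353 × 100 = 14.96%.
M((Mg_0.45Fe_0.55)CO_3) = 101.660 g/mol, so wt% Mg = 10.937/101.660 × 100 = 10.76%.
14.96 − 10.76 = 4.20 pp.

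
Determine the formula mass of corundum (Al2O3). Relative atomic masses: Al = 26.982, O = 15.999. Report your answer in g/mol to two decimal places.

The formula mass is the sum 2·26.982 + 3·15.999.

101.96 g/mol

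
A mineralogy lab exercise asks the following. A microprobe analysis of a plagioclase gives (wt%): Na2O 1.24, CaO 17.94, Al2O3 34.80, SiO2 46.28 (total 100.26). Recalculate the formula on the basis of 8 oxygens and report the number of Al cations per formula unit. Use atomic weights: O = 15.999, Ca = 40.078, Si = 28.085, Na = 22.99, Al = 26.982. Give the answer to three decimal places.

Na2O (M=61.979): mol = 0.02001; Na = 0.04002, O = 0.02001.
CaO (M=56.077): mol = 0.31992; Ca = 0.31992, O = 0.31992.
Al2O3 (M=101.961): mol = 0.34131; Al = 0.68262, O = 1.02393.
SiO2 (M=60.083): mol = 0.77027; Si = 0.77027, O = 1.54054.
ΣO = 2.90440; factor = 8/ΣO = 2.75444.
Al apfu = 0.68262 × 2.75444 = 1.880.

1.880 Al apfu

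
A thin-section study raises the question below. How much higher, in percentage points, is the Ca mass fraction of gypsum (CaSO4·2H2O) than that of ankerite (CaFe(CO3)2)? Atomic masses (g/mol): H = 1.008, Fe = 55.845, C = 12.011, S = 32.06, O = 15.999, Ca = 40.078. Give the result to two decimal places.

4.72 percentage points

Ca in CaSO4·2H2O: molar mass 172.164 g/mol; 1×40.078 = 40.078 g → 23.28 wt%.
Ca in CaFe(CO3)2: molar mass 215.939 g/mol; 1×40.078 = 40.078 g → 18.56 wt%.
Difference = 23.28 − 18.56 = 4.72 percentage points.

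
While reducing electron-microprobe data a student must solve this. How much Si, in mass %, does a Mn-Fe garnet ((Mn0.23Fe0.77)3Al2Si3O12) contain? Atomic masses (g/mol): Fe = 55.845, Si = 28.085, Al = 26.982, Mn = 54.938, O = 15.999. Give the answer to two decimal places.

M((Mn0.23Fe0.77)3Al2Si3O12) = 497.116 g/mol.
Si contributes 3 × 28.085 = 84.255 g per mole.
84.255/497.116 = 0.1695 → 16.95%.

16.95 mass %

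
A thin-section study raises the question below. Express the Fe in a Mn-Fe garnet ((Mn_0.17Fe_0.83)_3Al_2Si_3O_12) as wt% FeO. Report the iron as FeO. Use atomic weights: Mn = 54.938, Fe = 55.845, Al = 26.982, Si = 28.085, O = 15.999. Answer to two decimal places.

M((Mn_0.17Fe_0.83)_3Al_2Si_3O_12) = 497.279 g/mol; M(FeO) = 71.844 g/mol.
Moles FeO per formula unit = 2.49 Fe ÷ 1 = 2.4900.
FeO fraction = (2.4900 × 71.844) / 497.279 = 178.892/497.279 = 0.3597.

35.97 wt%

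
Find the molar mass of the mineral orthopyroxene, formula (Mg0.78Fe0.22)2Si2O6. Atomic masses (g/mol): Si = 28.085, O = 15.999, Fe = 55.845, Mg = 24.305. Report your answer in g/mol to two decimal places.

The formula mass is the sum 1.56(24.305) + 0.44(55.845) + 2(28.085) + 6(15.999).

214.65 g/mol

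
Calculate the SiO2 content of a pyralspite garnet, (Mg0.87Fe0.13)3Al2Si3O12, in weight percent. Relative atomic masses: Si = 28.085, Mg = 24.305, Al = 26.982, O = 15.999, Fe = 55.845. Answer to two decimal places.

43.39 wt%

Molar mass of (Mg0.87Fe0.13)3Al2Si3O12 = 2.61*24.305 + 0.39*55.845 + 2*26.982 + 3*28.085 + 12*15.999 = 415.423 g/mol.
Each formula unit contains 3 Si, equivalent to 3/1 = 3.0000 mol SiO2.
M(SiO2) = 1×28.085 + 2×15.999 = 60.083 g/mol.
Mass of SiO2 per formula unit = 3.0000 × 60.083 = 180.249 g.
SiO2 wt% = 180.249 / 415.423 × 100 = 43.39%.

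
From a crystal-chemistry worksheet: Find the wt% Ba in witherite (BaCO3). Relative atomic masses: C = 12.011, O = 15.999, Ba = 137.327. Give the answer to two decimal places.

69.59 weight percent

M(BaCO3) = 197.335 g/mol.
Ba contributes 1 × 137.327 = 137.327 g per mole.
137.327/197.335 = 0.6959 → 69.59%.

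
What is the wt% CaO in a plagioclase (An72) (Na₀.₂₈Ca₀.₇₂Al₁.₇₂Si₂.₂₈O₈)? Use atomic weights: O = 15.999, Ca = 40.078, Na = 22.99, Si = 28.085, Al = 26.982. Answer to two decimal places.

Molar mass of Na₀.₂₈Ca₀.₇₂Al₁.₇₂Si₂.₂₈O₈ = 0.28·22.99 + 0.72·40.078 + 1.72·26.982 + 2.28·28.085 + 8·15.999 = 273.728 g/mol.
Each formula unit contains 0.72 Ca, equivalent to 0.72/1 = 0.7200 mol CaO.
M(CaO) = 1×40.078 + 1×15.999 = 56.077 g/mol.
Mass of CaO per formula unit = 0.7200 × 56.077 = 40.375 g.
CaO wt% = 40.375 / 273.728 × 100 = 14.75%.

14.75 wt%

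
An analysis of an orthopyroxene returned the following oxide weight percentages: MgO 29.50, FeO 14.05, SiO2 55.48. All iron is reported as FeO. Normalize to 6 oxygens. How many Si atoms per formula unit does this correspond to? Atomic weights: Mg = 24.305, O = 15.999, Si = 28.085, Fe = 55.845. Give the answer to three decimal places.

29.50 wt% MgO ÷ 40.304 g/mol = 0.73194 mol, giving 0.73194 Mg and 0.73194 O.
14.05 wt% FeO ÷ 71.844 g/mol = 0.19556 mol, giving 0.19556 Fe and 0.19556 O.
55.48 wt% SiO2 ÷ 60.083 g/mol = 0.92339 mol, giving 0.92339 Si and 1.84678 O.
Oxygen sums to 2.77428; scaling by 6/2.77428 = 2.16272 puts the formula on 6 O.
Si: 0.92339 × 2.16272 = 1.997 atoms per formula unit.

1.997 Si apfu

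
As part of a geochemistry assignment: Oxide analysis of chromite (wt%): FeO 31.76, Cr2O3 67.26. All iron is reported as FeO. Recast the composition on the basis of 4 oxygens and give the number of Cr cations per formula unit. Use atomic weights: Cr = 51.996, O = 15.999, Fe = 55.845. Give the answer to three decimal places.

31.76 wt% FeO ÷ 71.844 g/mol = 0.44207 mol, giving 0.44207 Fe and 0.44207 O.
67.26 wt% Cr2O3 ÷ 151.989 g/mol = 0.44253 mol, giving 0.88506 Cr and 1.32759 O.
Oxygen sums to 1.76966; scaling by 4/1.76966 = 2.26032 puts the formula on 4 O.
Cr: 0.88506 × 2.26032 = 2.001 atoms per formula unit.

2.001 Cr apfu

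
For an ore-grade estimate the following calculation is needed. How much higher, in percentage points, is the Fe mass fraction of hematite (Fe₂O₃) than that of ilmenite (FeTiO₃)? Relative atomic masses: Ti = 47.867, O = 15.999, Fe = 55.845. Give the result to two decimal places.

First mineral: 111.690 g Fe in 159.687 g formula = 69.94 wt% Fe.
Second mineral: 55.845 g Fe in 151.709 g formula = 36.81 wt% Fe.
69.94% − 36.81% gives a difference of 33.13 percentage points.

33.13 percentage points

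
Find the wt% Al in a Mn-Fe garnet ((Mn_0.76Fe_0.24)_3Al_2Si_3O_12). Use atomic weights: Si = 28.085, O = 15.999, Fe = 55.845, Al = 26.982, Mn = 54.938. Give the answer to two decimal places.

10.89 wt%

Molar mass of (Mn_0.76Fe_0.24)_3Al_2Si_3O_12: 2.28×54.938 + 0.72×55.845 + 2×26.982 + 3×28.085 + 12×15.999 = 495.674 g/mol.
Mass of Al per formula unit: 2 × 26.982 = 53.964 g.
Weight fraction Al = 53.964 / 495.674 = 0.1089.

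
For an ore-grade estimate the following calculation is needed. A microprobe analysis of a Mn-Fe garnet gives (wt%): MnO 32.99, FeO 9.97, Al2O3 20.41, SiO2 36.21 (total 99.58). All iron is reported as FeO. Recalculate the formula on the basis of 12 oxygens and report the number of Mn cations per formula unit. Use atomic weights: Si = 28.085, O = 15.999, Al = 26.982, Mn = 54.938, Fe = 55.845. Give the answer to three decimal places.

2.316 Mn apfu

MnO: 32.99/70.937 = 0.46506 mol → 0.46506 mol Mn, 0.46506 mol O.
FeO: 9.97/71.844 = 0.13877 mol → 0.13877 mol Fe, 0.13877 mol O.
Al2O3: 20.41/101.961 = 0.20017 mol → 0.40034 mol Al, 0.60051 mol O.
SiO2: 36.21/60.083 = 0.60267 mol → 0.60267 mol Si, 1.20534 mol O.
Total oxygen = 2.40968 mol. Normalization factor = 12/2.40968 = 4.97991.
Mn per 12 O = 0.46506 × 4.97991 = 2.316.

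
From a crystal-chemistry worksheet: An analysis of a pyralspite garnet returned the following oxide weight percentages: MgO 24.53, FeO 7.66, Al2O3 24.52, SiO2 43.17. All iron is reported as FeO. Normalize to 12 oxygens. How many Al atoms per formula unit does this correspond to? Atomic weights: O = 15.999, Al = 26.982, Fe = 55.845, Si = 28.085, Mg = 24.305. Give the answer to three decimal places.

2.008 Al apfu

24.53 wt% MgO ÷ 40.304 g/mol = 0.60862 mol, giving 0.60862 Mg and 0.60862 O.
7.66 wt% FeO ÷ 71.844 g/mol = 0.10662 mol, giving 0.10662 Fe and 0.10662 O.
24.52 wt% Al2O3 ÷ 101.961 g/mol = 0.24048 mol, giving 0.48096 Al and 0.72144 O.
43.17 wt% SiO2 ÷ 60.083 g/mol = 0.71851 mol, giving 0.71851 Si and 1.43702 O.
Oxygen sums to 2.87370; scaling by 12/2.87370 = 4.17580 puts the formula on 12 O.
Al: 0.48096 × 4.17580 = 2.008 atoms per formula unit.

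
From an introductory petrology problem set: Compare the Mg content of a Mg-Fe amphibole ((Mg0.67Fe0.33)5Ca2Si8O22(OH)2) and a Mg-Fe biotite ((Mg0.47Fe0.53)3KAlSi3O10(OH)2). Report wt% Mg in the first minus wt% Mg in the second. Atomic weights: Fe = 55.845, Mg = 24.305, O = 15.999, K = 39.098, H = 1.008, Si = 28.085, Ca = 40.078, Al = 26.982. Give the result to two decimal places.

First mineral: 81.422 g Mg in 864.394 g formula = 9.42 wt% Mg.
Second mineral: 34.270 g Mg in 467.403 g formula = 7.33 wt% Mg.
9.42% − 7.33% gives a difference of 2.09 percentage points.

2.09 percentage points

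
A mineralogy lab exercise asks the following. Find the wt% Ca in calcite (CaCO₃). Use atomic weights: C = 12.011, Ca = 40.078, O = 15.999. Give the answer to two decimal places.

40.04 mass %

M(CaCO₃) = 100.086 g/mol.
Ca contributes 1 × 40.078 = 40.078 g per mole.
40.078/100.086 = 0.4004 → 40.04%.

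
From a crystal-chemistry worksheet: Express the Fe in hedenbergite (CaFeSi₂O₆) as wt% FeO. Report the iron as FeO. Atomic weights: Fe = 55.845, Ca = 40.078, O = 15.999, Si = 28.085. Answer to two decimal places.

28.96 wt%

Formula mass = 248.087 g/mol.
1 Fe → 1.0000 mol FeO per formula unit; M(FeO) = 71.844, so FeO mass = 71.844 g.
71.844/248.087 × 100 = 28.96 wt%.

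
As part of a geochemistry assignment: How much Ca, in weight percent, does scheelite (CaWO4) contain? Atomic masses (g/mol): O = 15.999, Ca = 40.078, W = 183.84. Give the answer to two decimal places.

13.92 weight percent

M(CaWO4) = 287.914 g/mol.
Ca contributes 1 × 40.078 = 40.078 g per mole.
40.078/287.914 = 0.1392 → 13.92%.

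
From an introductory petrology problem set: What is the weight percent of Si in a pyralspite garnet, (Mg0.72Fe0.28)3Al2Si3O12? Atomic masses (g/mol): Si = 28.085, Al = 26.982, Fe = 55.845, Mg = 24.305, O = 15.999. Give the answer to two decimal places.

Formula mass = 2.16*24.305 + 0.84*55.845 + 2*26.982 + 3*28.085 + 12*15.999 = 429.616 g/mol, of which 84.255 g is Si.
So Si makes up 84.255/429.616 = 0.1961 of the mass, i.e. 19.61%.

19.61 mass %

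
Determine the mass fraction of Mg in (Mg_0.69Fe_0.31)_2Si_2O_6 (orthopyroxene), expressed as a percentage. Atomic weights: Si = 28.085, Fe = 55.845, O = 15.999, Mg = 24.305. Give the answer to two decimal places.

M((Mg_0.69Fe_0.31)_2Si_2O_6) = 220.329 g/mol.
Mg contributes 1.38 × 24.305 = 33.541 g per mole.
33.541/220.329 = 0.1522 → 15.22%.

15.22 mass %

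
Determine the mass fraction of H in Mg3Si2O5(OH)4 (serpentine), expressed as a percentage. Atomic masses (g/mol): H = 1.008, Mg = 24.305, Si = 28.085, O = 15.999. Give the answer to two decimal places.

Molar mass of Mg3Si2O5(OH)4: 3*24.305 + 2*28.085 + 9*15.999 + 4*1.008 = 277.108 g/mol.
Mass of H per formula unit: 4 × 1.008 = 4.032 g.
Weight fraction H = 4.032 / 277.108 = 0.0146.

1.46 weight percent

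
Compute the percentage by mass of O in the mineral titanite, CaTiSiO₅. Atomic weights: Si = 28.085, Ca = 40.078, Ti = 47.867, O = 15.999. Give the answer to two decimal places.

Formula mass = 1×40.078 + 1×47.867 + 1×28.085 + 5×15.999 = 196.025 g/mol, of which 79.995 g is O.
So O makes up 79.995/196.025 = 0.4081 of the mass, i.e. 40.81%.

40.81 mass %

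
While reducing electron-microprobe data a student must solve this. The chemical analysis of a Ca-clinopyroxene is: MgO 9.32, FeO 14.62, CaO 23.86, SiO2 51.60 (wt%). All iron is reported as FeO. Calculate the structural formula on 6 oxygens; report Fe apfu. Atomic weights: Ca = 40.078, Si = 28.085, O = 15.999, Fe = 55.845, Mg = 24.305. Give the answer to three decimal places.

MgO (M=40.304): mol = 0.23124; Mg = 0.23124, O = 0.23124.
FeO (M=71.844): mol = 0.20350; Fe = 0.20350, O = 0.20350.
CaO (M=56.077): mol = 0.42549; Ca = 0.42549, O = 0.42549.
SiO2 (M=60.083): mol = 0.85881; Si = 0.85881, O = 1.71762.
ΣO = 2.57785; factor = 6/ΣO = 2.32752.
Fe apfu = 0.20350 × 2.32752 = 0.474.

0.474 Fe apfu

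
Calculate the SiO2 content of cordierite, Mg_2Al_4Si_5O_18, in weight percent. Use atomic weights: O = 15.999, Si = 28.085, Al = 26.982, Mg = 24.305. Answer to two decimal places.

51.36 wt%

M(Mg_2Al_4Si_5O_18) = 584.945 g/mol; M(SiO2) = 60.083 g/mol.
Moles SiO2 per formula unit = 5 Si ÷ 1 = 5.0000.
SiO2 fraction = (5.0000 × 60.083) / 584.945 = 300.415/584.945 = 0.5136.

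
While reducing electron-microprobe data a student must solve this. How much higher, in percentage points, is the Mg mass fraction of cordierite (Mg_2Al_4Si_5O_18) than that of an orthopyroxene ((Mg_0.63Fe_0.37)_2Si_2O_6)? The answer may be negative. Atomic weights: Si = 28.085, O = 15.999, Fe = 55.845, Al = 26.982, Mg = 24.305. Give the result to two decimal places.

Mg in Mg_2Al_4Si_5O_18: molar mass 584.945 g/mol; 2×24.305 = 48.610 g → 8.31 wt%.
Mg in (Mg_0.63Fe_0.37)_2Si_2O_6: molar mass 224.114 g/mol; 1.26×24.305 = 30.624 g → 13.66 wt%.
Difference = 8.31 − 13.66 = -5.35 percentage points.

-5.35 percentage points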